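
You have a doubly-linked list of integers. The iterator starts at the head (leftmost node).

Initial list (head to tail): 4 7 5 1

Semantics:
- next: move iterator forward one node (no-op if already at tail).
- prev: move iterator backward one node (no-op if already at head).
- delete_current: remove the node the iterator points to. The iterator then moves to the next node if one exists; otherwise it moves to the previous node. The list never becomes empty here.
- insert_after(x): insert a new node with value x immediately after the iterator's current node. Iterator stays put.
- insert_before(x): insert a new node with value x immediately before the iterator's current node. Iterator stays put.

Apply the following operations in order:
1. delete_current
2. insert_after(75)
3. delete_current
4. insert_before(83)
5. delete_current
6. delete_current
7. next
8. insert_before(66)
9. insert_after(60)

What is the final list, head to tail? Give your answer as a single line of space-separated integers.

Answer: 83 66 1 60

Derivation:
After 1 (delete_current): list=[7, 5, 1] cursor@7
After 2 (insert_after(75)): list=[7, 75, 5, 1] cursor@7
After 3 (delete_current): list=[75, 5, 1] cursor@75
After 4 (insert_before(83)): list=[83, 75, 5, 1] cursor@75
After 5 (delete_current): list=[83, 5, 1] cursor@5
After 6 (delete_current): list=[83, 1] cursor@1
After 7 (next): list=[83, 1] cursor@1
After 8 (insert_before(66)): list=[83, 66, 1] cursor@1
After 9 (insert_after(60)): list=[83, 66, 1, 60] cursor@1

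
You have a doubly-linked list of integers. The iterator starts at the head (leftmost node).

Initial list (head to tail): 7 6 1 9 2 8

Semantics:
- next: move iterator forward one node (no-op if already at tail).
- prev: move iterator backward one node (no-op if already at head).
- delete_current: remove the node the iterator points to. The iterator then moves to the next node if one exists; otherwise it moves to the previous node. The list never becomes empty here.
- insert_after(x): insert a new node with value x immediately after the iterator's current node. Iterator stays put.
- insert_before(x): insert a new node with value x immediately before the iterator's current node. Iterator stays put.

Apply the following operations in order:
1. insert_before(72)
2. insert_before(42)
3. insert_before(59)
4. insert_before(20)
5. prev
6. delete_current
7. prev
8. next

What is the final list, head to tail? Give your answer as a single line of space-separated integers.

Answer: 72 42 59 7 6 1 9 2 8

Derivation:
After 1 (insert_before(72)): list=[72, 7, 6, 1, 9, 2, 8] cursor@7
After 2 (insert_before(42)): list=[72, 42, 7, 6, 1, 9, 2, 8] cursor@7
After 3 (insert_before(59)): list=[72, 42, 59, 7, 6, 1, 9, 2, 8] cursor@7
After 4 (insert_before(20)): list=[72, 42, 59, 20, 7, 6, 1, 9, 2, 8] cursor@7
After 5 (prev): list=[72, 42, 59, 20, 7, 6, 1, 9, 2, 8] cursor@20
After 6 (delete_current): list=[72, 42, 59, 7, 6, 1, 9, 2, 8] cursor@7
After 7 (prev): list=[72, 42, 59, 7, 6, 1, 9, 2, 8] cursor@59
After 8 (next): list=[72, 42, 59, 7, 6, 1, 9, 2, 8] cursor@7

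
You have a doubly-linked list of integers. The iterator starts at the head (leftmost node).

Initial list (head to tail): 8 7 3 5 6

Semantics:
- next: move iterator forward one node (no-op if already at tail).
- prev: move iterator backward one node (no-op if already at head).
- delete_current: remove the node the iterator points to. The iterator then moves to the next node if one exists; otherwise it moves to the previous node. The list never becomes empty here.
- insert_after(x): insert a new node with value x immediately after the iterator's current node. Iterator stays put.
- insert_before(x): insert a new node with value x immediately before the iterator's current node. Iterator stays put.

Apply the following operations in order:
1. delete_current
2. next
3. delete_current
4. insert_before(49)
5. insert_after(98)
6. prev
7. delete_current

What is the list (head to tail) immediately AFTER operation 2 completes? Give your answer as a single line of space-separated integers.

After 1 (delete_current): list=[7, 3, 5, 6] cursor@7
After 2 (next): list=[7, 3, 5, 6] cursor@3

Answer: 7 3 5 6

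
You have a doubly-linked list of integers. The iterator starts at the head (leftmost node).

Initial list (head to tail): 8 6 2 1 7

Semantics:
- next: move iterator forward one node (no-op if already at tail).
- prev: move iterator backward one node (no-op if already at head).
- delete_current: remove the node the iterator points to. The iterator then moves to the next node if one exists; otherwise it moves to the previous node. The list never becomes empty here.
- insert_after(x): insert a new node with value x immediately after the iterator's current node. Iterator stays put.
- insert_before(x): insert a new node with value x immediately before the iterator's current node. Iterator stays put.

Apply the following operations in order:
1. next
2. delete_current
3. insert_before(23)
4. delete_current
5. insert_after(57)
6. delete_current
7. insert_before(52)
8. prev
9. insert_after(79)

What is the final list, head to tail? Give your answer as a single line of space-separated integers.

After 1 (next): list=[8, 6, 2, 1, 7] cursor@6
After 2 (delete_current): list=[8, 2, 1, 7] cursor@2
After 3 (insert_before(23)): list=[8, 23, 2, 1, 7] cursor@2
After 4 (delete_current): list=[8, 23, 1, 7] cursor@1
After 5 (insert_after(57)): list=[8, 23, 1, 57, 7] cursor@1
After 6 (delete_current): list=[8, 23, 57, 7] cursor@57
After 7 (insert_before(52)): list=[8, 23, 52, 57, 7] cursor@57
After 8 (prev): list=[8, 23, 52, 57, 7] cursor@52
After 9 (insert_after(79)): list=[8, 23, 52, 79, 57, 7] cursor@52

Answer: 8 23 52 79 57 7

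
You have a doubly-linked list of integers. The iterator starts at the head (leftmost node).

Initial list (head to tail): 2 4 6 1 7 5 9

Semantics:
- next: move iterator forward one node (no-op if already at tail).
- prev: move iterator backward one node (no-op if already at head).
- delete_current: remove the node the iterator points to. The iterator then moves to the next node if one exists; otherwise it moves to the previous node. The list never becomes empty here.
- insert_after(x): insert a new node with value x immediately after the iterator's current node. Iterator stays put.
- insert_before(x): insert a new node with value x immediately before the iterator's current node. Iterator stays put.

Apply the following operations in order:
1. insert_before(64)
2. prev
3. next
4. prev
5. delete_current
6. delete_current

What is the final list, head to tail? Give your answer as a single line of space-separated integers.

Answer: 4 6 1 7 5 9

Derivation:
After 1 (insert_before(64)): list=[64, 2, 4, 6, 1, 7, 5, 9] cursor@2
After 2 (prev): list=[64, 2, 4, 6, 1, 7, 5, 9] cursor@64
After 3 (next): list=[64, 2, 4, 6, 1, 7, 5, 9] cursor@2
After 4 (prev): list=[64, 2, 4, 6, 1, 7, 5, 9] cursor@64
After 5 (delete_current): list=[2, 4, 6, 1, 7, 5, 9] cursor@2
After 6 (delete_current): list=[4, 6, 1, 7, 5, 9] cursor@4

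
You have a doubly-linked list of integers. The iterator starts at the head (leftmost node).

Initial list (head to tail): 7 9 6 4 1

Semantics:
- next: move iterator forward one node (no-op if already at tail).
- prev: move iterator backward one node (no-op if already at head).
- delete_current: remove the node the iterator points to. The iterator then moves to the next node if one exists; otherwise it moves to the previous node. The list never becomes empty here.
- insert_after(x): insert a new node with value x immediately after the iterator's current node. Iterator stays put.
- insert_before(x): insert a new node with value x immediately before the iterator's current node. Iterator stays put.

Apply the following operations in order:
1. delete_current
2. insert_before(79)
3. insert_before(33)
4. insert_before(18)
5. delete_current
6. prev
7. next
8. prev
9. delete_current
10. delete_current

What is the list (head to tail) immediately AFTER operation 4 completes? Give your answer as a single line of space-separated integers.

After 1 (delete_current): list=[9, 6, 4, 1] cursor@9
After 2 (insert_before(79)): list=[79, 9, 6, 4, 1] cursor@9
After 3 (insert_before(33)): list=[79, 33, 9, 6, 4, 1] cursor@9
After 4 (insert_before(18)): list=[79, 33, 18, 9, 6, 4, 1] cursor@9

Answer: 79 33 18 9 6 4 1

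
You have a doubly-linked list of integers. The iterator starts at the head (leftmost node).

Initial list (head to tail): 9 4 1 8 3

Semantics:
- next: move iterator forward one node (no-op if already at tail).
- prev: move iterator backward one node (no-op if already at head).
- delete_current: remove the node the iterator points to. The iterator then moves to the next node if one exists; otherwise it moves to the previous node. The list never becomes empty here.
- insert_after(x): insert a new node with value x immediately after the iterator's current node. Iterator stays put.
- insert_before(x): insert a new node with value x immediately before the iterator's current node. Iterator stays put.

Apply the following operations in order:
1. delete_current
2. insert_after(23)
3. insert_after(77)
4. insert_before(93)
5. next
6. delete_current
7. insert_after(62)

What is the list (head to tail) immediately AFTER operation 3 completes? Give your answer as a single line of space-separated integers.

Answer: 4 77 23 1 8 3

Derivation:
After 1 (delete_current): list=[4, 1, 8, 3] cursor@4
After 2 (insert_after(23)): list=[4, 23, 1, 8, 3] cursor@4
After 3 (insert_after(77)): list=[4, 77, 23, 1, 8, 3] cursor@4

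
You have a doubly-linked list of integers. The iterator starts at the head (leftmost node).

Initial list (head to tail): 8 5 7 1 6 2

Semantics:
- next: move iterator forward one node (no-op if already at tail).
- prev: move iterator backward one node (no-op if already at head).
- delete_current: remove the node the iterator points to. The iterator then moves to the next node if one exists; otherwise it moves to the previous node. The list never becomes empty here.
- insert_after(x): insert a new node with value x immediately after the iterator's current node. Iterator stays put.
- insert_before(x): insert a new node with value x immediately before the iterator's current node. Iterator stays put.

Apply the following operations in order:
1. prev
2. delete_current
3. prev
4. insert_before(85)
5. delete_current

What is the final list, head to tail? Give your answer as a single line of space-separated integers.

Answer: 85 7 1 6 2

Derivation:
After 1 (prev): list=[8, 5, 7, 1, 6, 2] cursor@8
After 2 (delete_current): list=[5, 7, 1, 6, 2] cursor@5
After 3 (prev): list=[5, 7, 1, 6, 2] cursor@5
After 4 (insert_before(85)): list=[85, 5, 7, 1, 6, 2] cursor@5
After 5 (delete_current): list=[85, 7, 1, 6, 2] cursor@7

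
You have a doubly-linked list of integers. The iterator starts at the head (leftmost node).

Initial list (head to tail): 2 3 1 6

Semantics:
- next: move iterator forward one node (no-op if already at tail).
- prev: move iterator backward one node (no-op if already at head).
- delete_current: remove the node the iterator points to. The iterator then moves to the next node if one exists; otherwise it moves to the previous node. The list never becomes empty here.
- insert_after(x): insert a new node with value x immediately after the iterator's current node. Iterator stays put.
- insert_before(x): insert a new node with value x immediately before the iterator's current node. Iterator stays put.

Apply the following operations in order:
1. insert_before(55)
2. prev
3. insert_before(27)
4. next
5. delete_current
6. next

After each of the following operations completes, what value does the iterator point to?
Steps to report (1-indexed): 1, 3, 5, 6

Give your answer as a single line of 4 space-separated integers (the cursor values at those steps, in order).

After 1 (insert_before(55)): list=[55, 2, 3, 1, 6] cursor@2
After 2 (prev): list=[55, 2, 3, 1, 6] cursor@55
After 3 (insert_before(27)): list=[27, 55, 2, 3, 1, 6] cursor@55
After 4 (next): list=[27, 55, 2, 3, 1, 6] cursor@2
After 5 (delete_current): list=[27, 55, 3, 1, 6] cursor@3
After 6 (next): list=[27, 55, 3, 1, 6] cursor@1

Answer: 2 55 3 1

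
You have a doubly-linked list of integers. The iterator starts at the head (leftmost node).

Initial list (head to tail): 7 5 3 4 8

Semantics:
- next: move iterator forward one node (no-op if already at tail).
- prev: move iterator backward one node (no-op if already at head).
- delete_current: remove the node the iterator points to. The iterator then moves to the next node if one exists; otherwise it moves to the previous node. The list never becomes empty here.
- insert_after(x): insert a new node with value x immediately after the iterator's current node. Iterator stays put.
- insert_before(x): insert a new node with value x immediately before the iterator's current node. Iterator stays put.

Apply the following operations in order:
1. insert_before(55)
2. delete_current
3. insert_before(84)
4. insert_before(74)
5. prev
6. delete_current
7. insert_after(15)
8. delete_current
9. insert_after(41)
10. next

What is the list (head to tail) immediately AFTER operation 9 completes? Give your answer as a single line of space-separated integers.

After 1 (insert_before(55)): list=[55, 7, 5, 3, 4, 8] cursor@7
After 2 (delete_current): list=[55, 5, 3, 4, 8] cursor@5
After 3 (insert_before(84)): list=[55, 84, 5, 3, 4, 8] cursor@5
After 4 (insert_before(74)): list=[55, 84, 74, 5, 3, 4, 8] cursor@5
After 5 (prev): list=[55, 84, 74, 5, 3, 4, 8] cursor@74
After 6 (delete_current): list=[55, 84, 5, 3, 4, 8] cursor@5
After 7 (insert_after(15)): list=[55, 84, 5, 15, 3, 4, 8] cursor@5
After 8 (delete_current): list=[55, 84, 15, 3, 4, 8] cursor@15
After 9 (insert_after(41)): list=[55, 84, 15, 41, 3, 4, 8] cursor@15

Answer: 55 84 15 41 3 4 8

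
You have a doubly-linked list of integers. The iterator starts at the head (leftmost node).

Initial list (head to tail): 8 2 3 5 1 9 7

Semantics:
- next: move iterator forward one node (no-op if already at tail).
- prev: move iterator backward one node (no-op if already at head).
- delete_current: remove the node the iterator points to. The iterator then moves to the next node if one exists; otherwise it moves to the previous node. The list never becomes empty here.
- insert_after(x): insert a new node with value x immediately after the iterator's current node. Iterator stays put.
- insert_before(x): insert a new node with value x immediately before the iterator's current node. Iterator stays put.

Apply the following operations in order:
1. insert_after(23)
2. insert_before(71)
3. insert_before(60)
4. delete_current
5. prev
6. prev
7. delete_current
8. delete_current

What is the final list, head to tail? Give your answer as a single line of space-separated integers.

Answer: 23 2 3 5 1 9 7

Derivation:
After 1 (insert_after(23)): list=[8, 23, 2, 3, 5, 1, 9, 7] cursor@8
After 2 (insert_before(71)): list=[71, 8, 23, 2, 3, 5, 1, 9, 7] cursor@8
After 3 (insert_before(60)): list=[71, 60, 8, 23, 2, 3, 5, 1, 9, 7] cursor@8
After 4 (delete_current): list=[71, 60, 23, 2, 3, 5, 1, 9, 7] cursor@23
After 5 (prev): list=[71, 60, 23, 2, 3, 5, 1, 9, 7] cursor@60
After 6 (prev): list=[71, 60, 23, 2, 3, 5, 1, 9, 7] cursor@71
After 7 (delete_current): list=[60, 23, 2, 3, 5, 1, 9, 7] cursor@60
After 8 (delete_current): list=[23, 2, 3, 5, 1, 9, 7] cursor@23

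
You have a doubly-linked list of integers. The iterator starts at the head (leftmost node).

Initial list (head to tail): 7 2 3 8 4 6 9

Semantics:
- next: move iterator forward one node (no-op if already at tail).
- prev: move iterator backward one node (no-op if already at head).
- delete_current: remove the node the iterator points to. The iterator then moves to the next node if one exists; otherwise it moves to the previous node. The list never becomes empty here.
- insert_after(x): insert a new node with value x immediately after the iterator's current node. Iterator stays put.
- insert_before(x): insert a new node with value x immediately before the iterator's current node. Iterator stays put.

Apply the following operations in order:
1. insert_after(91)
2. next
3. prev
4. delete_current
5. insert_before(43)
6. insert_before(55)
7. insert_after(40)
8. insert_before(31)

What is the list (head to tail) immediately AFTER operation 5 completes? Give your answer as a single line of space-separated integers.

Answer: 43 91 2 3 8 4 6 9

Derivation:
After 1 (insert_after(91)): list=[7, 91, 2, 3, 8, 4, 6, 9] cursor@7
After 2 (next): list=[7, 91, 2, 3, 8, 4, 6, 9] cursor@91
After 3 (prev): list=[7, 91, 2, 3, 8, 4, 6, 9] cursor@7
After 4 (delete_current): list=[91, 2, 3, 8, 4, 6, 9] cursor@91
After 5 (insert_before(43)): list=[43, 91, 2, 3, 8, 4, 6, 9] cursor@91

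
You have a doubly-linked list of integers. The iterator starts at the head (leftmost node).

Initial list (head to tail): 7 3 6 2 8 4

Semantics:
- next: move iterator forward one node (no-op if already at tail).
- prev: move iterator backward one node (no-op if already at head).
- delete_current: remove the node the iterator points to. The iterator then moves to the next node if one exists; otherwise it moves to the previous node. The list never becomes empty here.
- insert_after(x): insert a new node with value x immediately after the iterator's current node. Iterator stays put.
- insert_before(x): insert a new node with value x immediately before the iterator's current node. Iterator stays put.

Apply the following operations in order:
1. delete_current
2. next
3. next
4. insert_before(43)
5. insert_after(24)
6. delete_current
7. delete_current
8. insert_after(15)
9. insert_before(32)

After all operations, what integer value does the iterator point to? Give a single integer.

After 1 (delete_current): list=[3, 6, 2, 8, 4] cursor@3
After 2 (next): list=[3, 6, 2, 8, 4] cursor@6
After 3 (next): list=[3, 6, 2, 8, 4] cursor@2
After 4 (insert_before(43)): list=[3, 6, 43, 2, 8, 4] cursor@2
After 5 (insert_after(24)): list=[3, 6, 43, 2, 24, 8, 4] cursor@2
After 6 (delete_current): list=[3, 6, 43, 24, 8, 4] cursor@24
After 7 (delete_current): list=[3, 6, 43, 8, 4] cursor@8
After 8 (insert_after(15)): list=[3, 6, 43, 8, 15, 4] cursor@8
After 9 (insert_before(32)): list=[3, 6, 43, 32, 8, 15, 4] cursor@8

Answer: 8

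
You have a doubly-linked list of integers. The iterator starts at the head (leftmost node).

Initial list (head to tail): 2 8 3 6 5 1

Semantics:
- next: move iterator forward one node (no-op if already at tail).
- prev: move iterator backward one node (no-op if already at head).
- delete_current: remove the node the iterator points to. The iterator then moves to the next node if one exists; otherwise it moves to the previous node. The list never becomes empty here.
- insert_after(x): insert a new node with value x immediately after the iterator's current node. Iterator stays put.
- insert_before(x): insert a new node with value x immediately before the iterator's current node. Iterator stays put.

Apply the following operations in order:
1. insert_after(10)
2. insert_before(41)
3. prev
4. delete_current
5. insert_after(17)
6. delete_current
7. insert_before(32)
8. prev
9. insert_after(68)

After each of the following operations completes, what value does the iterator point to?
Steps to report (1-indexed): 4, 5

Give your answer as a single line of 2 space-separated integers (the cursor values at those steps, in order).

Answer: 2 2

Derivation:
After 1 (insert_after(10)): list=[2, 10, 8, 3, 6, 5, 1] cursor@2
After 2 (insert_before(41)): list=[41, 2, 10, 8, 3, 6, 5, 1] cursor@2
After 3 (prev): list=[41, 2, 10, 8, 3, 6, 5, 1] cursor@41
After 4 (delete_current): list=[2, 10, 8, 3, 6, 5, 1] cursor@2
After 5 (insert_after(17)): list=[2, 17, 10, 8, 3, 6, 5, 1] cursor@2
After 6 (delete_current): list=[17, 10, 8, 3, 6, 5, 1] cursor@17
After 7 (insert_before(32)): list=[32, 17, 10, 8, 3, 6, 5, 1] cursor@17
After 8 (prev): list=[32, 17, 10, 8, 3, 6, 5, 1] cursor@32
After 9 (insert_after(68)): list=[32, 68, 17, 10, 8, 3, 6, 5, 1] cursor@32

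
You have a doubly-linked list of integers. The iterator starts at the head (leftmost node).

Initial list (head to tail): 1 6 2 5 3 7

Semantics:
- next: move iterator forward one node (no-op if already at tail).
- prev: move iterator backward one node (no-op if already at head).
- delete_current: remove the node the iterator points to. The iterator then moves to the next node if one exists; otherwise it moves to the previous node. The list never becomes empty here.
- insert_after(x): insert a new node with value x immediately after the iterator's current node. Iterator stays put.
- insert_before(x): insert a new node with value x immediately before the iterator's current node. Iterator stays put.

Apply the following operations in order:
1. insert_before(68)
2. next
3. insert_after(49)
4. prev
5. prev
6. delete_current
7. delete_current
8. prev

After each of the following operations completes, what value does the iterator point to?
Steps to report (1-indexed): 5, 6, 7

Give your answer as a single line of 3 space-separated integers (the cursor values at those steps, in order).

After 1 (insert_before(68)): list=[68, 1, 6, 2, 5, 3, 7] cursor@1
After 2 (next): list=[68, 1, 6, 2, 5, 3, 7] cursor@6
After 3 (insert_after(49)): list=[68, 1, 6, 49, 2, 5, 3, 7] cursor@6
After 4 (prev): list=[68, 1, 6, 49, 2, 5, 3, 7] cursor@1
After 5 (prev): list=[68, 1, 6, 49, 2, 5, 3, 7] cursor@68
After 6 (delete_current): list=[1, 6, 49, 2, 5, 3, 7] cursor@1
After 7 (delete_current): list=[6, 49, 2, 5, 3, 7] cursor@6
After 8 (prev): list=[6, 49, 2, 5, 3, 7] cursor@6

Answer: 68 1 6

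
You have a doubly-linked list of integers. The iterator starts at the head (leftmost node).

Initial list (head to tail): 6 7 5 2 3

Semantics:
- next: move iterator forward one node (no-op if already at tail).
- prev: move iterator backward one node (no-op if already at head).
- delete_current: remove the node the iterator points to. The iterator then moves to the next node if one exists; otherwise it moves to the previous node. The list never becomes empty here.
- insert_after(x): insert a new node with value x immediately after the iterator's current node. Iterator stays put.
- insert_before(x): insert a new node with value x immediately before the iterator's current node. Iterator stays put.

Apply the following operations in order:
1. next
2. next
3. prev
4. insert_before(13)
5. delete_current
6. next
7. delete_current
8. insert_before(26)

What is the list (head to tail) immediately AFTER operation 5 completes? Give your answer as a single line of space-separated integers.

After 1 (next): list=[6, 7, 5, 2, 3] cursor@7
After 2 (next): list=[6, 7, 5, 2, 3] cursor@5
After 3 (prev): list=[6, 7, 5, 2, 3] cursor@7
After 4 (insert_before(13)): list=[6, 13, 7, 5, 2, 3] cursor@7
After 5 (delete_current): list=[6, 13, 5, 2, 3] cursor@5

Answer: 6 13 5 2 3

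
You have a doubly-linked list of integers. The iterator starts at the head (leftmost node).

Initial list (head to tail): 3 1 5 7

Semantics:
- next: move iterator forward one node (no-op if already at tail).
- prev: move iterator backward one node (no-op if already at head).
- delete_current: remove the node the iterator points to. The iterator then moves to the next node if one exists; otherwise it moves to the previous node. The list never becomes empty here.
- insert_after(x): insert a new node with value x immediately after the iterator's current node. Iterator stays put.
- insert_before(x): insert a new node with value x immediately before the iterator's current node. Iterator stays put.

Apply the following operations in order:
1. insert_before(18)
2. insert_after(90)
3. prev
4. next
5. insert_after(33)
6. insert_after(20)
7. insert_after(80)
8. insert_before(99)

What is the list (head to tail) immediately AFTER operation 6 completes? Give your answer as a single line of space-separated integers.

Answer: 18 3 20 33 90 1 5 7

Derivation:
After 1 (insert_before(18)): list=[18, 3, 1, 5, 7] cursor@3
After 2 (insert_after(90)): list=[18, 3, 90, 1, 5, 7] cursor@3
After 3 (prev): list=[18, 3, 90, 1, 5, 7] cursor@18
After 4 (next): list=[18, 3, 90, 1, 5, 7] cursor@3
After 5 (insert_after(33)): list=[18, 3, 33, 90, 1, 5, 7] cursor@3
After 6 (insert_after(20)): list=[18, 3, 20, 33, 90, 1, 5, 7] cursor@3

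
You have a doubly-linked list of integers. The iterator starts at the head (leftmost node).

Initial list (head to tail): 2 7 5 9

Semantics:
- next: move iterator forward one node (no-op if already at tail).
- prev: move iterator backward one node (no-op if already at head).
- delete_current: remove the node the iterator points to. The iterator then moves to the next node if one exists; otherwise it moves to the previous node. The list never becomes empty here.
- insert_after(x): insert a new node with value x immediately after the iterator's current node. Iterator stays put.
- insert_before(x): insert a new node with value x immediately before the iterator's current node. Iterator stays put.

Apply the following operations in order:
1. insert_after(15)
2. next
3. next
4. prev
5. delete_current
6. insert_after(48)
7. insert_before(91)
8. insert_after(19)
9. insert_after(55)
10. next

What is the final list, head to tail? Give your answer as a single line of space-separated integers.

After 1 (insert_after(15)): list=[2, 15, 7, 5, 9] cursor@2
After 2 (next): list=[2, 15, 7, 5, 9] cursor@15
After 3 (next): list=[2, 15, 7, 5, 9] cursor@7
After 4 (prev): list=[2, 15, 7, 5, 9] cursor@15
After 5 (delete_current): list=[2, 7, 5, 9] cursor@7
After 6 (insert_after(48)): list=[2, 7, 48, 5, 9] cursor@7
After 7 (insert_before(91)): list=[2, 91, 7, 48, 5, 9] cursor@7
After 8 (insert_after(19)): list=[2, 91, 7, 19, 48, 5, 9] cursor@7
After 9 (insert_after(55)): list=[2, 91, 7, 55, 19, 48, 5, 9] cursor@7
After 10 (next): list=[2, 91, 7, 55, 19, 48, 5, 9] cursor@55

Answer: 2 91 7 55 19 48 5 9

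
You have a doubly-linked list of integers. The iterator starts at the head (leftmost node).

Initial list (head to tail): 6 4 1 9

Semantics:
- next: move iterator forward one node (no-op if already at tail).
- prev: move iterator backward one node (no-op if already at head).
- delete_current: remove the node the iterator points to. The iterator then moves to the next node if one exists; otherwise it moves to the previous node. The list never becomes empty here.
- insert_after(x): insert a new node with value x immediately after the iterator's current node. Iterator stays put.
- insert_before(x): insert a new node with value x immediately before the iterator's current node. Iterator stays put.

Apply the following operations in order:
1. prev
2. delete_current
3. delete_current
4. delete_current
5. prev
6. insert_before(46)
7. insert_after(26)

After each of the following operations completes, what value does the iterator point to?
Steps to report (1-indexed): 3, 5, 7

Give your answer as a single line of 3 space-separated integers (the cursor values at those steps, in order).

After 1 (prev): list=[6, 4, 1, 9] cursor@6
After 2 (delete_current): list=[4, 1, 9] cursor@4
After 3 (delete_current): list=[1, 9] cursor@1
After 4 (delete_current): list=[9] cursor@9
After 5 (prev): list=[9] cursor@9
After 6 (insert_before(46)): list=[46, 9] cursor@9
After 7 (insert_after(26)): list=[46, 9, 26] cursor@9

Answer: 1 9 9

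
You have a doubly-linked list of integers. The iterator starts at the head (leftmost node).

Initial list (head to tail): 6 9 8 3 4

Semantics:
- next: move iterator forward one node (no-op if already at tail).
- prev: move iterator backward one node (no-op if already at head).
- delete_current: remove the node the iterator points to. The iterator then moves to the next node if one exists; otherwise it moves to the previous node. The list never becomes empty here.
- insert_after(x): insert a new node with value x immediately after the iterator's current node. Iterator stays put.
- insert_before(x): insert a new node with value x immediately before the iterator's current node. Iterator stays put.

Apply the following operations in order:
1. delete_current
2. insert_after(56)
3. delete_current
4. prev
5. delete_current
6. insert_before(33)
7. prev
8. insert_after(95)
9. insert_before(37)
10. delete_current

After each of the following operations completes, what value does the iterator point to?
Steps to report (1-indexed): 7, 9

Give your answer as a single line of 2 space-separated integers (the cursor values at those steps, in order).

Answer: 33 33

Derivation:
After 1 (delete_current): list=[9, 8, 3, 4] cursor@9
After 2 (insert_after(56)): list=[9, 56, 8, 3, 4] cursor@9
After 3 (delete_current): list=[56, 8, 3, 4] cursor@56
After 4 (prev): list=[56, 8, 3, 4] cursor@56
After 5 (delete_current): list=[8, 3, 4] cursor@8
After 6 (insert_before(33)): list=[33, 8, 3, 4] cursor@8
After 7 (prev): list=[33, 8, 3, 4] cursor@33
After 8 (insert_after(95)): list=[33, 95, 8, 3, 4] cursor@33
After 9 (insert_before(37)): list=[37, 33, 95, 8, 3, 4] cursor@33
After 10 (delete_current): list=[37, 95, 8, 3, 4] cursor@95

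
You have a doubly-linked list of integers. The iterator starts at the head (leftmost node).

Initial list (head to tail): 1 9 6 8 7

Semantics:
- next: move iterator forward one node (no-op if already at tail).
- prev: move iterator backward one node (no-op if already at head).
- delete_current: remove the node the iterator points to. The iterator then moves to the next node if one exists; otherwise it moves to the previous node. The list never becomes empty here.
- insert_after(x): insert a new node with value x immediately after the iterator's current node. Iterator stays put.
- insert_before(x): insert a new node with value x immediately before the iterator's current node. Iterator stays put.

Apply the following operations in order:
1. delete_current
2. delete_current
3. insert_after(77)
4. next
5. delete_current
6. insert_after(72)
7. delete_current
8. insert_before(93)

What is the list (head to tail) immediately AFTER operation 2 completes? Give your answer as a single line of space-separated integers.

Answer: 6 8 7

Derivation:
After 1 (delete_current): list=[9, 6, 8, 7] cursor@9
After 2 (delete_current): list=[6, 8, 7] cursor@6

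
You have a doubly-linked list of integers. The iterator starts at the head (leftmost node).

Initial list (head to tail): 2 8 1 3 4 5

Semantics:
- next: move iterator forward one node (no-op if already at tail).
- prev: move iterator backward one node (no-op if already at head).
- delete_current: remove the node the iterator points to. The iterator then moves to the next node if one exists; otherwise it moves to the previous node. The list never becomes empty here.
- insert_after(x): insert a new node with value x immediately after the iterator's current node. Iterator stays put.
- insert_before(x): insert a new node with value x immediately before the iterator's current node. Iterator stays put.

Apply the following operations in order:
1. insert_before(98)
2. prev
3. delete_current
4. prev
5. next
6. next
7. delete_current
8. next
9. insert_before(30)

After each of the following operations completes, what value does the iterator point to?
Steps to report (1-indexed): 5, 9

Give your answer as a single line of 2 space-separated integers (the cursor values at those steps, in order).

After 1 (insert_before(98)): list=[98, 2, 8, 1, 3, 4, 5] cursor@2
After 2 (prev): list=[98, 2, 8, 1, 3, 4, 5] cursor@98
After 3 (delete_current): list=[2, 8, 1, 3, 4, 5] cursor@2
After 4 (prev): list=[2, 8, 1, 3, 4, 5] cursor@2
After 5 (next): list=[2, 8, 1, 3, 4, 5] cursor@8
After 6 (next): list=[2, 8, 1, 3, 4, 5] cursor@1
After 7 (delete_current): list=[2, 8, 3, 4, 5] cursor@3
After 8 (next): list=[2, 8, 3, 4, 5] cursor@4
After 9 (insert_before(30)): list=[2, 8, 3, 30, 4, 5] cursor@4

Answer: 8 4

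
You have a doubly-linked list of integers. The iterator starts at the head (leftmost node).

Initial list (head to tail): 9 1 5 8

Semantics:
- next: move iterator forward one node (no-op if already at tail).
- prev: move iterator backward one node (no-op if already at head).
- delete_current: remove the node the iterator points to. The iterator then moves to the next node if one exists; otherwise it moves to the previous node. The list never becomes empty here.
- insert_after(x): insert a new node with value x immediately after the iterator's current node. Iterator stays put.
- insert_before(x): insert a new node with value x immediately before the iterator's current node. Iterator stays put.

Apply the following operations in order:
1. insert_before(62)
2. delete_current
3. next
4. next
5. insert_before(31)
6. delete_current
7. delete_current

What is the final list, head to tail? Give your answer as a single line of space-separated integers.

After 1 (insert_before(62)): list=[62, 9, 1, 5, 8] cursor@9
After 2 (delete_current): list=[62, 1, 5, 8] cursor@1
After 3 (next): list=[62, 1, 5, 8] cursor@5
After 4 (next): list=[62, 1, 5, 8] cursor@8
After 5 (insert_before(31)): list=[62, 1, 5, 31, 8] cursor@8
After 6 (delete_current): list=[62, 1, 5, 31] cursor@31
After 7 (delete_current): list=[62, 1, 5] cursor@5

Answer: 62 1 5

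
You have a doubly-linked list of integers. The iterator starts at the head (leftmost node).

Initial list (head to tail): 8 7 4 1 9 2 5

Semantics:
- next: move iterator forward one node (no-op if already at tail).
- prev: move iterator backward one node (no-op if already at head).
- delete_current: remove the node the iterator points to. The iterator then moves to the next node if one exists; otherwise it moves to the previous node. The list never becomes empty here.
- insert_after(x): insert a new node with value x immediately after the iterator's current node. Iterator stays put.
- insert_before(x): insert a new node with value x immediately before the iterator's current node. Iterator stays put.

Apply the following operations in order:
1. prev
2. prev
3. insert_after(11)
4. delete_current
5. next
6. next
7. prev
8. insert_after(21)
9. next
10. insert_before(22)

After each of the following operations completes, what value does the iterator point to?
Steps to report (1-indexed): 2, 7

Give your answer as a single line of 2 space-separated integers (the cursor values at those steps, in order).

Answer: 8 7

Derivation:
After 1 (prev): list=[8, 7, 4, 1, 9, 2, 5] cursor@8
After 2 (prev): list=[8, 7, 4, 1, 9, 2, 5] cursor@8
After 3 (insert_after(11)): list=[8, 11, 7, 4, 1, 9, 2, 5] cursor@8
After 4 (delete_current): list=[11, 7, 4, 1, 9, 2, 5] cursor@11
After 5 (next): list=[11, 7, 4, 1, 9, 2, 5] cursor@7
After 6 (next): list=[11, 7, 4, 1, 9, 2, 5] cursor@4
After 7 (prev): list=[11, 7, 4, 1, 9, 2, 5] cursor@7
After 8 (insert_after(21)): list=[11, 7, 21, 4, 1, 9, 2, 5] cursor@7
After 9 (next): list=[11, 7, 21, 4, 1, 9, 2, 5] cursor@21
After 10 (insert_before(22)): list=[11, 7, 22, 21, 4, 1, 9, 2, 5] cursor@21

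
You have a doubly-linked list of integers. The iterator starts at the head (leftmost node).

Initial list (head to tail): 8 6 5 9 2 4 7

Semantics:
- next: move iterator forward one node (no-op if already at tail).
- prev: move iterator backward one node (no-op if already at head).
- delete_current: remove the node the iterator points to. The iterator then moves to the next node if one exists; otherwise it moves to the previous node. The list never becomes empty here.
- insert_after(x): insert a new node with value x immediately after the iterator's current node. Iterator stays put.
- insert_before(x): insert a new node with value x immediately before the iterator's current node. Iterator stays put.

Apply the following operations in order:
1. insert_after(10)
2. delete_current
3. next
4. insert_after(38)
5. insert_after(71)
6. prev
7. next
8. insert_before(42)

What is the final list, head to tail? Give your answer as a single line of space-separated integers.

Answer: 10 42 6 71 38 5 9 2 4 7

Derivation:
After 1 (insert_after(10)): list=[8, 10, 6, 5, 9, 2, 4, 7] cursor@8
After 2 (delete_current): list=[10, 6, 5, 9, 2, 4, 7] cursor@10
After 3 (next): list=[10, 6, 5, 9, 2, 4, 7] cursor@6
After 4 (insert_after(38)): list=[10, 6, 38, 5, 9, 2, 4, 7] cursor@6
After 5 (insert_after(71)): list=[10, 6, 71, 38, 5, 9, 2, 4, 7] cursor@6
After 6 (prev): list=[10, 6, 71, 38, 5, 9, 2, 4, 7] cursor@10
After 7 (next): list=[10, 6, 71, 38, 5, 9, 2, 4, 7] cursor@6
After 8 (insert_before(42)): list=[10, 42, 6, 71, 38, 5, 9, 2, 4, 7] cursor@6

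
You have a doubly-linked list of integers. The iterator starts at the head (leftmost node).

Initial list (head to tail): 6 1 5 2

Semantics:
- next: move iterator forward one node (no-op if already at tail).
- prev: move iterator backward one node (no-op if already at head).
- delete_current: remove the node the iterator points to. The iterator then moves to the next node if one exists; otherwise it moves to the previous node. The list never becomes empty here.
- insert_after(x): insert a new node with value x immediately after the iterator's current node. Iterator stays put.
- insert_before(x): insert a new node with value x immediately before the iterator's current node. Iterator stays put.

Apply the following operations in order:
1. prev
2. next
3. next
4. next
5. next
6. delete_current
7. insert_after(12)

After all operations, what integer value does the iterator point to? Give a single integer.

Answer: 5

Derivation:
After 1 (prev): list=[6, 1, 5, 2] cursor@6
After 2 (next): list=[6, 1, 5, 2] cursor@1
After 3 (next): list=[6, 1, 5, 2] cursor@5
After 4 (next): list=[6, 1, 5, 2] cursor@2
After 5 (next): list=[6, 1, 5, 2] cursor@2
After 6 (delete_current): list=[6, 1, 5] cursor@5
After 7 (insert_after(12)): list=[6, 1, 5, 12] cursor@5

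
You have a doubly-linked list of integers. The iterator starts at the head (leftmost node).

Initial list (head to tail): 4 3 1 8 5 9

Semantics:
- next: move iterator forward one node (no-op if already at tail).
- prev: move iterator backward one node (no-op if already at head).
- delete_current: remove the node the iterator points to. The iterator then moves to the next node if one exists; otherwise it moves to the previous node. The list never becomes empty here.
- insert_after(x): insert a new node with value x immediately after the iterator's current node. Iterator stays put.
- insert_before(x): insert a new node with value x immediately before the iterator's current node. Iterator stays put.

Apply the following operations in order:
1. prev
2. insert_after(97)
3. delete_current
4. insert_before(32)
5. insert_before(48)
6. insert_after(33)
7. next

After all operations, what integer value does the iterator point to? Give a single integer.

After 1 (prev): list=[4, 3, 1, 8, 5, 9] cursor@4
After 2 (insert_after(97)): list=[4, 97, 3, 1, 8, 5, 9] cursor@4
After 3 (delete_current): list=[97, 3, 1, 8, 5, 9] cursor@97
After 4 (insert_before(32)): list=[32, 97, 3, 1, 8, 5, 9] cursor@97
After 5 (insert_before(48)): list=[32, 48, 97, 3, 1, 8, 5, 9] cursor@97
After 6 (insert_after(33)): list=[32, 48, 97, 33, 3, 1, 8, 5, 9] cursor@97
After 7 (next): list=[32, 48, 97, 33, 3, 1, 8, 5, 9] cursor@33

Answer: 33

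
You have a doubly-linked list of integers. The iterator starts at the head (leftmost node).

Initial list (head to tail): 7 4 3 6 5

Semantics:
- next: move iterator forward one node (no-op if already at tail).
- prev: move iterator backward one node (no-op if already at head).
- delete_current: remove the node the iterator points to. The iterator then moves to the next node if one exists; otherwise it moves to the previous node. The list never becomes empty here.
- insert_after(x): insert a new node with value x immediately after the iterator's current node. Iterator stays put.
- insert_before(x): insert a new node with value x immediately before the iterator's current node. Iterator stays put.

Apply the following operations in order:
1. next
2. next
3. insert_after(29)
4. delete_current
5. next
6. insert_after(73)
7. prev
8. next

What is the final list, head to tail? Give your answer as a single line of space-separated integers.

After 1 (next): list=[7, 4, 3, 6, 5] cursor@4
After 2 (next): list=[7, 4, 3, 6, 5] cursor@3
After 3 (insert_after(29)): list=[7, 4, 3, 29, 6, 5] cursor@3
After 4 (delete_current): list=[7, 4, 29, 6, 5] cursor@29
After 5 (next): list=[7, 4, 29, 6, 5] cursor@6
After 6 (insert_after(73)): list=[7, 4, 29, 6, 73, 5] cursor@6
After 7 (prev): list=[7, 4, 29, 6, 73, 5] cursor@29
After 8 (next): list=[7, 4, 29, 6, 73, 5] cursor@6

Answer: 7 4 29 6 73 5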